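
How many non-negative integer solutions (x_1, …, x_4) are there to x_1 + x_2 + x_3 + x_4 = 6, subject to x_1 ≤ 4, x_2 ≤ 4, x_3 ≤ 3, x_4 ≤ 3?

Ignoring the caps, the number of non-negative solutions to x_1+…+x_4 = 6 is C(9,3) = 84.
Subtract solutions that violate a single cap (substitute x_i' = x_i − (cap_i+1)): x_1 ≥ 5 gives C(4,3) = 4; x_2 ≥ 5 gives C(4,3) = 4; x_3 ≥ 4 gives C(5,3) = 10; x_4 ≥ 4 gives C(5,3) = 10. Together 28.
No two caps can be exceeded simultaneously, so the pair terms are all 0.
By inclusion–exclusion the count is 84 − 28 + 0 = 56.

56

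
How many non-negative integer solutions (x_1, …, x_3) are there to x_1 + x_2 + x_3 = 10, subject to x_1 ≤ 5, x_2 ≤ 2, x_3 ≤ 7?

12

By stars and bars, unrestricted non-negative solutions to x_1+…+x_3 = 10 number C(10+2,2) = 66.
Subtract solutions that violate a single cap (substitute x_i' = x_i − (cap_i+1)): x_1 ≥ 6 gives C(6,2) = 15; x_2 ≥ 3 gives C(9,2) = 36; x_3 ≥ 8 gives C(4,2) = 6. Together 57.
Add back pairs where two caps are both exceeded: 3 + 0 + 0 = 3.
By inclusion–exclusion the count is 66 − 57 + 3 = 12.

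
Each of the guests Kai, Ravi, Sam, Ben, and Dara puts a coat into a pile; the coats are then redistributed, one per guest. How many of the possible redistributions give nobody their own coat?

44

Count assignments avoiding every fixed point. For any j of the 5 guests fixed to their own coat, the other 5−j can be arranged in (5−j)! ways.
By inclusion–exclusion this is Σ_{j=0}^{5} (−1)^j C(5,j)·(5−j)!.
Computing: 120 − 120 + 60 − 20 + 5 − 1 = 44.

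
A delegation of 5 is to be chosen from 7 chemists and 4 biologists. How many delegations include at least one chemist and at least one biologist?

441

With no constraint there are C(11,5) = 462 possible selections.
Subtract selections that omit an entire group: no chemists → C(4,5) = 0; no biologists → C(7,5) = 21.
Both groups omitted at once is impossible, so 462 − 21 = 441.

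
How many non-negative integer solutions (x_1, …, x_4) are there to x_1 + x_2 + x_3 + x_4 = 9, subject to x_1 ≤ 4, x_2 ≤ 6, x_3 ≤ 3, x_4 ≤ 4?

86

By stars and bars, unrestricted non-negative solutions to x_1+…+x_4 = 9 number C(9+3,3) = 220.
Subtract solutions that violate a single cap (substitute x_i' = x_i − (cap_i+1)): x_1 ≥ 5 gives C(7,3) = 35; x_2 ≥ 7 gives C(5,3) = 10; x_3 ≥ 4 gives C(8,3) = 56; x_4 ≥ 5 gives C(7,3) = 35. Together 136.
Add back pairs where two caps are both exceeded: 0 + 1 + 0 + 0 + 0 + 1 = 2.
By inclusion–exclusion the count is 220 − 136 + 2 = 86.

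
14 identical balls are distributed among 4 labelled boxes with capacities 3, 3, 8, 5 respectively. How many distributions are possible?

Without the upper bounds there are C(17,3) = 680 ways to split 14 among 4 boxes.
Subtract solutions that violate a single cap (substitute x_i' = x_i − (cap_i+1)): x_1 ≥ 4 gives C(13,3) = 286; x_2 ≥ 4 gives C(13,3) = 286; x_3 ≥ 9 gives C(8,3) = 56; x_4 ≥ 6 gives C(11,3) = 165. Together 793.
Add back pairs where two caps are both exceeded: 84 + 4 + 35 + 4 + 35 + 0 = 162.
Subtract triples: 0 + 1 + 0 + 0 = 1.
By inclusion–exclusion the count is 680 − 793 + 162 − 1 = 48.

48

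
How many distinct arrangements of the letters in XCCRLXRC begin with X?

420

With the first slot taken by X, it remains to arrange the other 7 letters (CCRLXRC).
Those 7 letters have C appearing 3 times and R appearing twice, giving (7)!/(3!·2!) = 420.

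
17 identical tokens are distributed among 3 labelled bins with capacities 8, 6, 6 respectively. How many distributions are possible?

By stars and bars, unrestricted non-negative solutions to x_1+…+x_3 = 17 number C(17+2,2) = 171.
Subtract solutions that violate a single cap (substitute x_i' = x_i − (cap_i+1)): x_1 ≥ 9 gives C(10,2) = 45; x_2 ≥ 7 gives C(12,2) = 66; x_3 ≥ 7 gives C(12,2) = 66. Together 177.
Add back pairs where two caps are both exceeded: 3 + 3 + 10 = 16.
By inclusion–exclusion the count is 171 − 177 + 16 = 10.

10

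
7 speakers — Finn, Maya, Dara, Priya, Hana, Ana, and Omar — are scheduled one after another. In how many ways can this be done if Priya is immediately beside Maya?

Glue Priya and Maya into one block (2 internal orders), leaving 6 units to arrange in a row.
So the count is 2·(6)! = 1440.

1440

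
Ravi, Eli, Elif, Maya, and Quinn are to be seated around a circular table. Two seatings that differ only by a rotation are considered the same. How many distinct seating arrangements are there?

24

Seat Ravi anywhere (absorbing the rotational symmetry), then permute the other 4: (4)! = 24.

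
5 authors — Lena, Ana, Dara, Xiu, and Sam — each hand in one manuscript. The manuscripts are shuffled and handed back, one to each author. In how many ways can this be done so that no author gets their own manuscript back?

44

Let Aᵢ be the assignments in which author i gets their own manuscript. We want the size of the complement of A₁∪…∪A_5.
By inclusion–exclusion this is Σ_{j=0}^{5} (−1)^j C(5,j)·(5−j)!.
Computing: 120 − 120 + 60 − 20 + 5 − 1 = 44.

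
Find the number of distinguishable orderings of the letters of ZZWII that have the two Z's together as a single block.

12

Treat the 2 copies of Z as a single block. The multiset to arrange is then {ZZ, I, I, W}, 4 items in all.
That gives (4)!/(2!) = 12 arrangements.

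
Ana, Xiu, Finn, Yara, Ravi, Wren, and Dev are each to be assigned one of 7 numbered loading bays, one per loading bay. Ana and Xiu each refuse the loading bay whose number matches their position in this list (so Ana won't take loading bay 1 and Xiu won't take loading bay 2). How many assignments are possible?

Let Aᵢ (for i ∈ {1, 2}) be the placements that put person i in their forbidden loading bay. Any j of these fix j positions, leaving (7−j)! ways to fill the rest, and there are C(2,j) ways to pick which j.
By inclusion–exclusion, the number of valid placements is Σ_{j=0}^{2} (−1)^j C(2,j)·(7−j)!.
Computing: 5040 − 1440 + 120 = 3720.

3720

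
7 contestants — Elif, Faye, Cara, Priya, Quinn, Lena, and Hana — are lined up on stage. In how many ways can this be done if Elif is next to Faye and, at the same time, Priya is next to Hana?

480

Treat {Elif,Faye} as one block (2 orders) and {Priya,Hana} as another (2 orders).
That leaves 5 units to arrange: 2 × 2 × 5! = 4 × 120 = 480.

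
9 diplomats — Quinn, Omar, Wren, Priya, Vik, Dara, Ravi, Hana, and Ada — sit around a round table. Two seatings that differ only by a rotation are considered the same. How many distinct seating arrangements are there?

40320

Fix one person's seat to break rotational symmetry; the remaining 8 people can be arranged in (8)! = 40320 ways.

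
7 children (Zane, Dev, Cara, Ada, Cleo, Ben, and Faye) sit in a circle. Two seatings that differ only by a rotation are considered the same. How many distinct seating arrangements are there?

720

Around a circle, 7 distinct people have 7!/7 = (6)! = 720 rotationally distinct seatings.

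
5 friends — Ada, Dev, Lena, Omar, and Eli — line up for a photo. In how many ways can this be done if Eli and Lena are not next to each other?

72

There are 5! = 120 arrangements in all. If Eli and Lena are adjacent, merging them into one block gives 2·(4)! = 48 arrangements.
So 120 − 48 = 72 arrangements keep them apart.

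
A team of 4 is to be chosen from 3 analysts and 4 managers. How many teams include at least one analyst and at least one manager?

34

Unrestricted: C(7,4) = 35 ways to pick any 4 of the 7.
Selections missing a whole group: no analysts → C(4,4) = 1; no managers → C(3,4) = 0.
Both groups omitted at once is impossible, so 35 − 1 = 34.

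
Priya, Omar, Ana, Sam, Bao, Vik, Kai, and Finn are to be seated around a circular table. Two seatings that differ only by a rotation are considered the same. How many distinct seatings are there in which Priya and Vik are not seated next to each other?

All circular seatings of 8 people number (7)! = 5040.
Those with Priya next to Vik: fuse the pair into one unit and seat 7 units around a circle — 2·(6)! = 1440.
Subtracting, 5040 − 1440 = 3600.

3600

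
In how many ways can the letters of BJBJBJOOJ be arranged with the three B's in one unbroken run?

105

Treat the 3 copies of B as a single block. The multiset to arrange is then {BBB, J, J, J, J, O, O}, 7 items in all.
That gives (7)!/(4!·2!) = 105 arrangements.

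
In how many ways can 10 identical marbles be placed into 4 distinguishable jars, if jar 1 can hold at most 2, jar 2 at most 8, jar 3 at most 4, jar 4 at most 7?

By stars and bars, unrestricted non-negative solutions to x_1+…+x_4 = 10 number C(10+3,3) = 286.
Subtract solutions that violate a single cap (substitute x_i' = x_i − (cap_i+1)): x_1 ≥ 3 gives C(10,3) = 120; x_2 ≥ 9 gives C(4,3) = 4; x_3 ≥ 5 gives C(8,3) = 56; x_4 ≥ 8 gives C(5,3) = 10. Together 190.
Add back pairs where two caps are both exceeded: 0 + 10 + 0 + 0 + 0 + 0 = 10.
By inclusion–exclusion the count is 286 − 190 + 10 = 106.

106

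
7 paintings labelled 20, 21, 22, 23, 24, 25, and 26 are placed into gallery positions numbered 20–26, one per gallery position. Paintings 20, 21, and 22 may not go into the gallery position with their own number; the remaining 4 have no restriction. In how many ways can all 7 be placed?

Let Aᵢ (for i ∈ {20, 21, 22}) be the placements that put painting i in its forbidden gallery position. Any j of these fix j positions, leaving (7−j)! ways to fill the rest, and there are C(3,j) ways to pick which j.
By inclusion–exclusion, the number of valid placements is Σ_{j=0}^{3} (−1)^j C(3,j)·(7−j)!.
Computing: 5040 − 2160 + 360 − 24 = 3216.

3216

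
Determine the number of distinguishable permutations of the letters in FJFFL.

20

The 5 letters of FJFFL have repeats: F appearing 3 times.
The number of distinct arrangements is 5!/(3!) = 120/6 = 20.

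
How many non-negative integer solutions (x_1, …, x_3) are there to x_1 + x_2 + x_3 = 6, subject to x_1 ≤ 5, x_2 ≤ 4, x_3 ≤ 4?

Ignoring the caps, the number of non-negative solutions to x_1+…+x_3 = 6 is C(8,2) = 28.
Subtract solutions that violate a single cap (substitute x_i' = x_i − (cap_i+1)): x_1 ≥ 6 gives C(2,2) = 1; x_2 ≥ 5 gives C(3,2) = 3; x_3 ≥ 5 gives C(3,2) = 3. Together 7.
No two caps can be exceeded simultaneously, so the pair terms are all 0.
By inclusion–exclusion the count is 28 − 7 + 0 = 21.

21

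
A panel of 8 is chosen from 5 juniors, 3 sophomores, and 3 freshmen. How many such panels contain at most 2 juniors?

10

Split by how many juniors are chosen (0 through 2).
Sum: C(5,0)·C(6,8) + C(5,1)·C(6,7) + C(5,2)·C(6,6) = 0 + 0 + 10 = 10.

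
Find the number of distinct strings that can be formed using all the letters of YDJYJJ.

60

YDJYJJ has 6 letters with J appearing 3 times and Y appearing twice.
So there are 6! / (3!·2!) = 60 distinguishable arrangements.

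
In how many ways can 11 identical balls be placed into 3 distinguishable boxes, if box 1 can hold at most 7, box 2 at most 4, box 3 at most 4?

Without the upper bounds there are C(13,2) = 78 ways to split 11 among 3 boxes.
Subtract solutions that violate a single cap (substitute x_i' = x_i − (cap_i+1)): x_1 ≥ 8 gives C(5,2) = 10; x_2 ≥ 5 gives C(8,2) = 28; x_3 ≥ 5 gives C(8,2) = 28. Together 66.
Add back pairs where two caps are both exceeded: 0 + 0 + 3 = 3.
By inclusion–exclusion the count is 78 − 66 + 3 = 15.

15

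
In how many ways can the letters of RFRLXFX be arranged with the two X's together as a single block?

180

Treat the 2 copies of X as a single block. The multiset to arrange is then {XX, F, F, L, R, R}, 6 items in all.
That gives (6)!/(2!·2!) = 180 arrangements.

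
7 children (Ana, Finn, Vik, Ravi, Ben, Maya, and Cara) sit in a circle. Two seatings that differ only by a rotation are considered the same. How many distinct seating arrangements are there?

720

Around a circle, 7 distinct people have 7!/7 = (6)! = 720 rotationally distinct seatings.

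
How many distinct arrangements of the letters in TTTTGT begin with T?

5

With the first slot taken by T, it remains to arrange the other 5 letters (TTTGT).
Those 5 letters have T appearing 4 times, giving (5)!/(4!) = 5.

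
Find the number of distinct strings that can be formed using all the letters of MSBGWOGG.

The 8 letters of MSBGWOGG have repeats: G appearing 3 times.
The number of distinct arrangements is 8!/(3!) = 40320/6 = 6720.

6720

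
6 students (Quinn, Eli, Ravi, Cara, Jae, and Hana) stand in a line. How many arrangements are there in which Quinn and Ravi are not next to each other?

There are 6! = 720 arrangements in all. If Quinn and Ravi are adjacent, merging them into one block gives 2·(5)! = 240 arrangements.
So 720 − 240 = 480 arrangements keep them apart.

480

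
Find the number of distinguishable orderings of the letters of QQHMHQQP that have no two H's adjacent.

There are 8!/(4!·2!) = 840 arrangements of QQHMHQQP in total.
If the two H's are adjacent, glue them into one block, leaving 7 items to arrange: (7)!/(4!) = 210 ways.
Hence 840 − 210 = 630.

630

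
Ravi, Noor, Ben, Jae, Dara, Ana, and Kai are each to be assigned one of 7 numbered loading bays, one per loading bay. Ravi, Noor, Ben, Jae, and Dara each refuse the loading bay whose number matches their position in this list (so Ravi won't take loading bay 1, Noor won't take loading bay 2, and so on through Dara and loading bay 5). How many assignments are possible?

Let Aᵢ (for 1 ≤ i ≤ 5) be the placements that put person i in their forbidden loading bay. Any j of these fix j positions, leaving (7−j)! ways to fill the rest, and there are C(5,j) ways to pick which j.
By inclusion–exclusion, the number of valid placements is Σ_{j=0}^{5} (−1)^j C(5,j)·(7−j)!.
Computing: 5040 − 3600 + 1200 − 240 + 30 − 2 = 2428.

2428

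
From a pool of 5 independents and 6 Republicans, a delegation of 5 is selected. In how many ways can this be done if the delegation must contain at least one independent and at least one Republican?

With no constraint there are C(11,5) = 462 possible selections.
Selections missing a whole group: no independents → C(6,5) = 6; no Republicans → C(5,5) = 1.
Both groups omitted at once is impossible, so 462 − 7 = 455.

455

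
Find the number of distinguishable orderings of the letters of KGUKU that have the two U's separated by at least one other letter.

18

There are 5!/(2!·2!) = 30 arrangements of KGUKU in total.
If the two U's are adjacent, glue them into one block, leaving 4 items to arrange: (4)!/(2!) = 12 ways.
Hence 30 − 12 = 18.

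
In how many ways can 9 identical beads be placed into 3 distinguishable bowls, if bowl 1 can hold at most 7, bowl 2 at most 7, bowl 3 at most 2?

Ignoring the caps, the number of non-negative solutions to x_1+…+x_3 = 9 is C(11,2) = 55.
Subtract solutions that violate a single cap (substitute x_i' = x_i − (cap_i+1)): x_1 ≥ 8 gives C(3,2) = 3; x_2 ≥ 8 gives C(3,2) = 3; x_3 ≥ 3 gives C(8,2) = 28. Together 34.
No two caps can be exceeded simultaneously, so the pair terms are all 0.
By inclusion–exclusion the count is 55 − 34 + 0 = 21.

21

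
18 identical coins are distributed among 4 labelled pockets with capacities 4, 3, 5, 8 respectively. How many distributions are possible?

10

Ignoring the caps, the number of non-negative solutions to x_1+…+x_4 = 18 is C(21,3) = 1330.
Subtract solutions that violate a single cap (substitute x_i' = x_i − (cap_i+1)): x_1 ≥ 5 gives C(16,3) = 560; x_2 ≥ 4 gives C(17,3) = 680; x_3 ≥ 6 gives C(15,3) = 455; x_4 ≥ 9 gives C(12,3) = 220. Together 1915.
Add back pairs where two caps are both exceeded: 220 + 120 + 35 + 165 + 56 + 20 = 616.
Subtract triples: 20 + 1 + 0 + 0 = 21.
By inclusion–exclusion the count is 1330 − 1915 + 616 − 21 = 10.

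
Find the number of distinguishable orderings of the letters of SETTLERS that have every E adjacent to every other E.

Treat the 2 copies of E as a single block. The multiset to arrange is then {EE, L, R, S, S, T, T}, 7 items in all.
That gives (7)!/(2!·2!) = 1260 arrangements.

1260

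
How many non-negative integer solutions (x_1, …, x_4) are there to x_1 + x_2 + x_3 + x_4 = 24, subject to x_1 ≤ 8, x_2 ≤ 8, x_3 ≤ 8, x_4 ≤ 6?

Without the upper bounds there are C(27,3) = 2925 ways to split 24 among 4 variables.
Subtract solutions that violate a single cap (substitute x_i' = x_i − (cap_i+1)): x_1 ≥ 9 gives C(18,3) = 816; x_2 ≥ 9 gives C(18,3) = 816; x_3 ≥ 9 gives C(18,3) = 816; x_4 ≥ 7 gives C(20,3) = 1140. Together 3588.
Add back pairs where two caps are both exceeded: 84 + 84 + 165 + 84 + 165 + 165 = 747.
By inclusion–exclusion the count is 2925 − 3588 + 747 = 84.

84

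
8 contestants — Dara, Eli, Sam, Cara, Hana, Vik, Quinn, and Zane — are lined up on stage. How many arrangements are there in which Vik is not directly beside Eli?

30240

There are 8! = 40320 arrangements in all. If Vik and Eli are adjacent, merging them into one block gives 2·(7)! = 10080 arrangements.
Complementary counting: 40320 − 10080 = 30240.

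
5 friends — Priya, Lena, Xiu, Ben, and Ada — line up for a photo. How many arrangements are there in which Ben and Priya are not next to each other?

72

There are 5! = 120 arrangements in all. If Ben and Priya are adjacent, merging them into one block gives 2·(4)! = 48 arrangements.
So 120 − 48 = 72 arrangements keep them apart.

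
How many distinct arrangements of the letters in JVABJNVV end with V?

1260

Fix V in the last position and arrange the remaining 7 letters.
Those 7 letters have J appearing twice and V appearing twice, giving (7)!/(2!·2!) = 1260.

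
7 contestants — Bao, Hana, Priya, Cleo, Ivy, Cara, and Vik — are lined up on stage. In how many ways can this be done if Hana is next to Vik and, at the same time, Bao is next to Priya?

Treat {Hana,Vik} as one block (2 orders) and {Bao,Priya} as another (2 orders).
That leaves 5 units to arrange: 2 × 2 × 5! = 4 × 120 = 480.

480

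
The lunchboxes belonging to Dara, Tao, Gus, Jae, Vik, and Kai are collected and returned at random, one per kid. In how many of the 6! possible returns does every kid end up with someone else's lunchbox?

This is the derangement count D_6: permutations of 6 items with no fixed point.
By inclusion–exclusion this is Σ_{j=0}^{6} (−1)^j C(6,j)·(6−j)!.
Computing: 720 − 720 + 360 − 120 + 30 − 6 + 1 = 265.

265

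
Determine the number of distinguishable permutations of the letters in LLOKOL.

60

LLOKOL has 6 letters with L appearing 3 times and O appearing twice.
Dividing 6! = 720 by 3!·2! = 12 for the repeated letters gives 60.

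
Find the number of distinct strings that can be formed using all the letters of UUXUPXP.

210

UUXUPXP has 7 letters with P appearing twice, U appearing 3 times, and X appearing twice.
So there are 7! / (3!·2!·2!) = 210 distinguishable arrangements.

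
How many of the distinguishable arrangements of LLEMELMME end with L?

With the last slot taken by L, it remains to arrange the other 8 letters (LEMELMME).
Those 8 letters have E appearing 3 times, L appearing twice, and M appearing 3 times, giving (8)!/(3!·3!·2!) = 560.

560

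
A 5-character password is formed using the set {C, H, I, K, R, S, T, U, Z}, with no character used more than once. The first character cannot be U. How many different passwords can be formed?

The first character has 9−1 = 8 choices (anything except U).
The remaining 4 characters are filled from the other 8 symbols without repetition: 8 × 7 × 6 × 5 = 1680.
Total: 8 × 1680 = 13440.

13440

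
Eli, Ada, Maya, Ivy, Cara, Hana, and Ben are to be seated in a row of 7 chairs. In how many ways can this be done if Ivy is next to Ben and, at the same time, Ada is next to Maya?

480

Treat {Ivy,Ben} as one block (2 orders) and {Ada,Maya} as another (2 orders).
That leaves 5 units to arrange: 2 × 2 × 5! = 4 × 120 = 480.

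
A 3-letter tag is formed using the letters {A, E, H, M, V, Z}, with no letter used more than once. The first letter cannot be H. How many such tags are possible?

The first letter has 6−1 = 5 choices (anything except H).
The remaining 2 letters are filled from the other 5 symbols without repetition: 5 × 4 = 20.
Total: 5 × 20 = 100.

100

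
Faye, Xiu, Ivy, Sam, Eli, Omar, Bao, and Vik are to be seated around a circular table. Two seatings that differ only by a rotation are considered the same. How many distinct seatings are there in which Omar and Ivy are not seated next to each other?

All circular seatings of 8 people number (7)! = 5040.
Seatings with Omar beside Ivy: treat them as a block with 2 internal orders, giving 2 × (6)! = 1440.
Subtracting, 5040 − 1440 = 3600.

3600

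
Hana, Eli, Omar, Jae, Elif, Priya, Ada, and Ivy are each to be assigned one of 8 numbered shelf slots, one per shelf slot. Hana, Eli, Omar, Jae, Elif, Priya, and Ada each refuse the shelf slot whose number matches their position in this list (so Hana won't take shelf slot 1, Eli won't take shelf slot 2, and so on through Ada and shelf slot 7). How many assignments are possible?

Let Aᵢ (for 1 ≤ i ≤ 7) be the placements that put person i in their forbidden shelf slot. Any j of these fix j positions, leaving (8−j)! ways to fill the rest, and there are C(7,j) ways to pick which j.
By inclusion–exclusion, the number of valid placements is Σ_{j=0}^{7} (−1)^j C(7,j)·(8−j)!.
Computing: 40320 − 35280 + 15120 − 4200 + 840 − 126 + 14 − 1 = 16687.

16687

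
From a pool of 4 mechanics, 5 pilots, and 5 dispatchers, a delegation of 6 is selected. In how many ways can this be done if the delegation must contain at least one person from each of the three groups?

2625

Unrestricted: C(14,6) = 3003 ways to pick any 6 of the 14.
Subtract selections that omit an entire group: no mechanics → C(10,6) = 210; no pilots → C(9,6) = 84; no dispatchers → C(9,6) = 84.
Add back selections omitting two groups (i.e. drawn from a single group): C(4,6) + C(5,6) + C(5,6) = 0.
By inclusion–exclusion: 3003 − 378 + 0 = 2625.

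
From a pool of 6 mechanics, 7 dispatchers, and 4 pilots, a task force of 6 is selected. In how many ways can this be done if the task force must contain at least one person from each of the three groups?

With no constraint there are C(17,6) = 12376 possible selections.
Selections missing a whole group: no mechanics → C(11,6) = 462; no dispatchers → C(10,6) = 210; no pilots → C(13,6) = 1716.
Add back selections omitting two groups (i.e. drawn from a single group): C(6,6) + C(7,6) + C(4,6) = 8.
By inclusion–exclusion: 12376 − 2388 + 8 = 9996.

9996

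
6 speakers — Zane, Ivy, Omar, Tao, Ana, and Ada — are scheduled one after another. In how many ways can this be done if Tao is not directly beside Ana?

There are 6! = 720 arrangements in all. If Tao and Ana are adjacent, merging them into one block gives 2·(5)! = 240 arrangements.
Complementary counting: 720 − 240 = 480.

480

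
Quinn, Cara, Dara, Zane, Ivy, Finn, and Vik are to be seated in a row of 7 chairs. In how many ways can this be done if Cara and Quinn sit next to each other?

Place the 5 others and the Cara-Quinn pair as 6 objects in a line; the pair has 2 internal arrangements.
That gives 2 × 6! = 2 × 720 = 1440.

1440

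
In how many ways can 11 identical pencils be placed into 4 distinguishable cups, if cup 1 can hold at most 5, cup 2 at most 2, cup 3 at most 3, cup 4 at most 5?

30

Ignoring the caps, the number of non-negative solutions to x_1+…+x_4 = 11 is C(14,3) = 364.
Subtract solutions that violate a single cap (substitute x_i' = x_i − (cap_i+1)): x_1 ≥ 6 gives C(8,3) = 56; x_2 ≥ 3 gives C(11,3) = 165; x_3 ≥ 4 gives C(10,3) = 120; x_4 ≥ 6 gives C(8,3) = 56. Together 397.
Add back pairs where two caps are both exceeded: 10 + 4 + 0 + 35 + 10 + 4 = 63.
By inclusion–exclusion the count is 364 − 397 + 63 = 30.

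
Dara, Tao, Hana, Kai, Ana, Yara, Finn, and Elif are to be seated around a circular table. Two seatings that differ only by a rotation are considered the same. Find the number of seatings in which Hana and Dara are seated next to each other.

Treat {Hana, Dara} as one unit (2 internal orders) and seat the resulting 7 units around the table: (6)! circular arrangements.
So 2 × (6)! = 2 × 720 = 1440.

1440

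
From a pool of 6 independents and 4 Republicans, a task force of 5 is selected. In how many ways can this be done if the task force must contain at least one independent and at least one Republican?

With no constraint there are C(10,5) = 252 possible selections.
Subtract selections that omit an entire group: no independents → C(4,5) = 0; no Republicans → C(6,5) = 6.
Both groups omitted at once is impossible, so 252 − 6 = 246.

246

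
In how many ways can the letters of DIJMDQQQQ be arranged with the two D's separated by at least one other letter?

There are 9!/(4!·2!) = 7560 arrangements of DIJMDQQQQ in total.
Arrangements with the D's together: treat DD as one letter, giving (8)!/(4!) = 1680.
Subtracting, 7560 − 1680 = 5880 arrangements keep the D's apart.

5880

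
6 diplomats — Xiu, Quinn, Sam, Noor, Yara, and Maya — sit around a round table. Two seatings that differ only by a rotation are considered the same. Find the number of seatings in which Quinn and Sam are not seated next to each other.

Without the restriction there are (5)! = 120 seatings.
Seatings with Quinn beside Sam: treat them as a block with 2 internal orders, giving 2 × (4)! = 48.
Subtracting, 120 − 48 = 72.

72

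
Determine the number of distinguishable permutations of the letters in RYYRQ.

30

RYYRQ has 5 letters with R appearing twice and Y appearing twice.
The number of distinct arrangements is 5!/(2!·2!) = 120/4 = 30.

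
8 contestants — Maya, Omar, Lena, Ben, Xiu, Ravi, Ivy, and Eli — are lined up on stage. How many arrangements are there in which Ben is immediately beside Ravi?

10080

Glue Ben and Ravi into one block (2 internal orders), leaving 7 units to arrange in a row.
That gives 2 × 7! = 2 × 5040 = 10080.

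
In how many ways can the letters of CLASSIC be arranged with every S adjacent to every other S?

Treat the 2 copies of S as a single block. The multiset to arrange is then {SS, A, C, C, I, L}, 6 items in all.
That gives (6)!/(2!) = 360 arrangements.

360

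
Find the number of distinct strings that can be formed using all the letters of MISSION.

The 7 letters of MISSION have repeats: I appearing twice and S appearing twice.
So there are 7! / (2!·2!) = 1260 distinguishable arrangements.

1260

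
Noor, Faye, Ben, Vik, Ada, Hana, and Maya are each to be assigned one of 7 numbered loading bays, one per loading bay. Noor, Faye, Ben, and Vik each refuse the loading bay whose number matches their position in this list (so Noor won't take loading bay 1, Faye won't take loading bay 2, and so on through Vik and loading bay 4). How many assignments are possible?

2790

Let Aᵢ (for 1 ≤ i ≤ 4) be the placements that put person i in their forbidden loading bay. Any j of these fix j positions, leaving (7−j)! ways to fill the rest, and there are C(4,j) ways to pick which j.
By inclusion–exclusion, the number of valid placements is Σ_{j=0}^{4} (−1)^j C(4,j)·(7−j)!.
Computing: 5040 − 2880 + 720 − 96 + 6 = 2790.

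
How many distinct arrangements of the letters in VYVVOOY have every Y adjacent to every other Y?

Treat the 2 copies of Y as a single block. The multiset to arrange is then {YY, O, O, V, V, V}, 6 items in all.
That gives (6)!/(3!·2!) = 60 arrangements.

60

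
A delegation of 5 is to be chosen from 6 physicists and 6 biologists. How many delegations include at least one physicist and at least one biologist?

780

With no constraint there are C(12,5) = 792 possible selections.
Selections missing a whole group: no physicists → C(6,5) = 6; no biologists → C(6,5) = 6.
Both groups omitted at once is impossible, so 792 − 12 = 780.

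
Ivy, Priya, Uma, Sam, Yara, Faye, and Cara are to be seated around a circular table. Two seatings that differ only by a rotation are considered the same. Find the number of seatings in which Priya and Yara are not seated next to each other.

480

All circular seatings of 7 people number (6)! = 720.
Those with Priya next to Yara: fuse the pair into one unit and seat 6 units around a circle — 2·(5)! = 240.
Subtracting, 720 − 240 = 480.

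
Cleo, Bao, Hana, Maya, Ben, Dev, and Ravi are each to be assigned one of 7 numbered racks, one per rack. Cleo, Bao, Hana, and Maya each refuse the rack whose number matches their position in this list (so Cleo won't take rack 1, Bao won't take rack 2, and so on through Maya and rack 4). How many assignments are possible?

2790

Let Aᵢ (for 1 ≤ i ≤ 4) be the placements that put person i in their forbidden rack. Any j of these fix j positions, leaving (7−j)! ways to fill the rest, and there are C(4,j) ways to pick which j.
By inclusion–exclusion, the number of valid placements is Σ_{j=0}^{4} (−1)^j C(4,j)·(7−j)!.
Computing: 5040 − 2880 + 720 − 96 + 6 = 2790.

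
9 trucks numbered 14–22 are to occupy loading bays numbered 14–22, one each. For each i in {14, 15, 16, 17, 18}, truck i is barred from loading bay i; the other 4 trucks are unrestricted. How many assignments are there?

205056

Let Aᵢ (for 14 ≤ i ≤ 18) be the placements that put truck i in its forbidden loading bay. Any j of these fix j positions, leaving (9−j)! ways to fill the rest, and there are C(5,j) ways to pick which j.
By inclusion–exclusion, the number of valid placements is Σ_{j=0}^{5} (−1)^j C(5,j)·(9−j)!.
Computing: 362880 − 201600 + 50400 − 7200 + 600 − 24 = 205056.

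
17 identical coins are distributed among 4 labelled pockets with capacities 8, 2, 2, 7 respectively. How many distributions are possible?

10

Without the upper bounds there are C(20,3) = 1140 ways to split 17 among 4 pockets.
Subtract solutions that violate a single cap (substitute x_i' = x_i − (cap_i+1)): x_1 ≥ 9 gives C(11,3) = 165; x_2 ≥ 3 gives C(17,3) = 680; x_3 ≥ 3 gives C(17,3) = 680; x_4 ≥ 8 gives C(12,3) = 220. Together 1745.
Add back pairs where two caps are both exceeded: 56 + 56 + 1 + 364 + 84 + 84 = 645.
Subtract triples: 10 + 0 + 0 + 20 = 30.
By inclusion–exclusion the count is 1140 − 1745 + 645 − 30 = 10.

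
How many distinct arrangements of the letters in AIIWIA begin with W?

Fix W in the first position and arrange the remaining 5 letters.
Those 5 letters have A appearing twice and I appearing 3 times, giving (5)!/(3!·2!) = 10.

10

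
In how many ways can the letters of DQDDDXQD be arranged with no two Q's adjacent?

There are 8!/(5!·2!) = 168 arrangements of DQDDDXQD in total.
If the two Q's are adjacent, glue them into one block, leaving 7 items to arrange: (7)!/(5!) = 42 ways.
Subtracting, 168 − 42 = 126 arrangements keep the Q's apart.

126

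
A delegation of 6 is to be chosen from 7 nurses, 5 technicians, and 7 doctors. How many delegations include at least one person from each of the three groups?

22295

Total 6-person selections from all 19: C(19,6) = 27132.
Selections missing a whole group: no nurses → C(12,6) = 924; no technicians → C(14,6) = 3003; no doctors → C(12,6) = 924.
Add back selections omitting two groups (i.e. drawn from a single group): C(7,6) + C(5,6) + C(7,6) = 14.
By inclusion–exclusion: 27132 − 4851 + 14 = 22295.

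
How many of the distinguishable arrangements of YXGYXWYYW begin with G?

420

Fix G in the first position and arrange the remaining 8 letters.
Those 8 letters have W appearing twice, X appearing twice, and Y appearing 4 times, giving (8)!/(4!·2!·2!) = 420.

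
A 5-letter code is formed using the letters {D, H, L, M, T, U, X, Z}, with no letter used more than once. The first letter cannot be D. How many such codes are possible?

5880

The first letter has 8−1 = 7 choices (anything except D).
The remaining 4 letters are filled from the other 7 symbols without repetition: 7 × 6 × 5 × 4 = 840.
Total: 7 × 840 = 5880.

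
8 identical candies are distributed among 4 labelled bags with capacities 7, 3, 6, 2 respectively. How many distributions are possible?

By stars and bars, unrestricted non-negative solutions to x_1+…+x_4 = 8 number C(8+3,3) = 165.
Subtract solutions that violate a single cap (substitute x_i' = x_i − (cap_i+1)): x_1 ≥ 8 gives C(3,3) = 1; x_2 ≥ 4 gives C(7,3) = 35; x_3 ≥ 7 gives C(4,3) = 4; x_4 ≥ 3 gives C(8,3) = 56. Together 96.
Add back pairs where two caps are both exceeded: 0 + 0 + 0 + 0 + 4 + 0 = 4.
By inclusion–exclusion the count is 165 − 96 + 4 = 73.

73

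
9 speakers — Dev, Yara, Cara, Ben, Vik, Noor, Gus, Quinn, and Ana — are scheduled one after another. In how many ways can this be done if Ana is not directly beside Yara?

Of the 9! = 362880 arrangements, those with Ana and Yara adjacent number 2 × 8! = 80640 (treat the pair as a block with 2 internal orders).
So 362880 − 80640 = 282240 arrangements keep them apart.

282240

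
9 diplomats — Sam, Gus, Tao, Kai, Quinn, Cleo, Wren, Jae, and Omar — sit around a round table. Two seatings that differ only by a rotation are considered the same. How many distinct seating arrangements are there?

Around a circle, 9 distinct people have 9!/9 = (8)! = 40320 rotationally distinct seatings.

40320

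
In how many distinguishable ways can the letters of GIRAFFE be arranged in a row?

2520

GIRAFFE has 7 letters with F appearing twice.
So there are 7! / (2!) = 2520 distinguishable arrangements.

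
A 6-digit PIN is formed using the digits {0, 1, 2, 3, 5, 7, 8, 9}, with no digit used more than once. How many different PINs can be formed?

Choose and order 6 of the 8 symbols: the first digit has 8 options, the next 7, and so on down to 3.
That product is 8 × 7 × 6 × 5 × 4 × 3 = 20160.

20160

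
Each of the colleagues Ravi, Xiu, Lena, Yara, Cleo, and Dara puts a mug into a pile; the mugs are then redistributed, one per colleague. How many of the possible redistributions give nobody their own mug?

265

Count assignments avoiding every fixed point. For any j of the 6 colleagues fixed to their own mug, the other 6−j can be arranged in (6−j)! ways.
By inclusion–exclusion this is Σ_{j=0}^{6} (−1)^j C(6,j)·(6−j)!.
Computing: 720 − 720 + 360 − 120 + 30 − 6 + 1 = 265.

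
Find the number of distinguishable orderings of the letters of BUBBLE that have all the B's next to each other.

Treat the 3 copies of B as a single block. The multiset to arrange is then {BBB, E, L, U}, 4 items in all.
All 4 items are distinct, so there are (4)! = 24 arrangements.

24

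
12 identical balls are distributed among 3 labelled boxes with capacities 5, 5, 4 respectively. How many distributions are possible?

6

Ignoring the caps, the number of non-negative solutions to x_1+…+x_3 = 12 is C(14,2) = 91.
Subtract solutions that violate a single cap (substitute x_i' = x_i − (cap_i+1)): x_1 ≥ 6 gives C(8,2) = 28; x_2 ≥ 6 gives C(8,2) = 28; x_3 ≥ 5 gives C(9,2) = 36. Together 92.
Add back pairs where two caps are both exceeded: 1 + 3 + 3 = 7.
By inclusion–exclusion the count is 91 − 92 + 7 = 6.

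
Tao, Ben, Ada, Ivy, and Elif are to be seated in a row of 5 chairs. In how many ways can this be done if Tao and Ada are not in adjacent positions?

72

Of the 5! = 120 arrangements, those with Tao and Ada adjacent number 2 × 4! = 48 (treat the pair as a block with 2 internal orders).
So 120 − 48 = 72 arrangements keep them apart.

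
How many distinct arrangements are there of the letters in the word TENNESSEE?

TENNESSEE has 9 letters with E appearing 4 times, N appearing twice, and S appearing twice.
The number of distinct arrangements is 9!/(4!·2!·2!) = 362880/96 = 3780.

3780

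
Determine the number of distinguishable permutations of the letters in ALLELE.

ALLELE has 6 letters with E appearing twice and L appearing 3 times.
So there are 6! / (3!·2!) = 60 distinguishable arrangements.

60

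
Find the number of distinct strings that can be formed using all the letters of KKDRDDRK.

560

The 8 letters of KKDRDDRK have repeats: D appearing 3 times, K appearing 3 times, and R appearing twice.
So there are 8! / (3!·3!·2!) = 560 distinguishable arrangements.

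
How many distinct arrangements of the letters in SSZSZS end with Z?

5

With the last slot taken by Z, it remains to arrange the other 5 letters (SSSZS).
Those 5 letters have S appearing 4 times, giving (5)!/(4!) = 5.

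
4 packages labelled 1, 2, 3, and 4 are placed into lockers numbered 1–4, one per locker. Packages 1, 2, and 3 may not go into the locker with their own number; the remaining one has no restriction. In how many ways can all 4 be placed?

Let Aᵢ (for i ∈ {1, 2, 3}) be the placements that put package i in its forbidden locker. Any j of these fix j positions, leaving (4−j)! ways to fill the rest, and there are C(3,j) ways to pick which j.
By inclusion–exclusion, the number of valid placements is Σ_{j=0}^{3} (−1)^j C(3,j)·(4−j)!.
Computing: 24 − 18 + 6 − 1 = 11.

11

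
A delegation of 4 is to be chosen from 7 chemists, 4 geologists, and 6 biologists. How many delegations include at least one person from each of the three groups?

Unrestricted: C(17,4) = 2380 ways to pick any 4 of the 17.
Subtract selections that omit an entire group: no chemists → C(10,4) = 210; no geologists → C(13,4) = 715; no biologists → C(11,4) = 330.
Add back selections omitting two groups (i.e. drawn from a single group): C(7,4) + C(4,4) + C(6,4) = 51.
By inclusion–exclusion: 2380 − 1255 + 51 = 1176.

1176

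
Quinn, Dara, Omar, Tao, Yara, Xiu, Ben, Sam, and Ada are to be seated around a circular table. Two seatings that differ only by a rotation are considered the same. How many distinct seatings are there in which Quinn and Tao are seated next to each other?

10080

Treat {Quinn, Tao} as one unit (2 internal orders) and seat the resulting 8 units around the table: (7)! circular arrangements.
So 2 × (7)! = 2 × 5040 = 10080.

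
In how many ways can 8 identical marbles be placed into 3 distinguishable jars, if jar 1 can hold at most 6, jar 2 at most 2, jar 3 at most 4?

Ignoring the caps, the number of non-negative solutions to x_1+…+x_3 = 8 is C(10,2) = 45.
Subtract solutions that violate a single cap (substitute x_i' = x_i − (cap_i+1)): x_1 ≥ 7 gives C(3,2) = 3; x_2 ≥ 3 gives C(7,2) = 21; x_3 ≥ 5 gives C(5,2) = 10. Together 34.
Add back pairs where two caps are both exceeded: 0 + 0 + 1 = 1.
By inclusion–exclusion the count is 45 − 34 + 1 = 12.

12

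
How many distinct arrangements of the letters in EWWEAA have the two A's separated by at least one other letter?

60

There are 6!/(2!·2!·2!) = 90 arrangements of EWWEAA in total.
Arrangements with the A's together: treat AA as one letter, giving (5)!/(2!·2!) = 30.
Subtracting, 90 − 30 = 60 arrangements keep the A's apart.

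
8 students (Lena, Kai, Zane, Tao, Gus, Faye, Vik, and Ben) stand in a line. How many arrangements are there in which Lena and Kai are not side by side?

30240

Of the 8! = 40320 arrangements, those with Lena and Kai adjacent number 2 × 7! = 10080 (treat the pair as a block with 2 internal orders).
So 40320 − 10080 = 30240 arrangements keep them apart.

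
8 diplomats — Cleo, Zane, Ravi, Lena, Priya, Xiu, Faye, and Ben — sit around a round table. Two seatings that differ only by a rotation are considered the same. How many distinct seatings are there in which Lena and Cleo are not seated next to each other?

Without the restriction there are (7)! = 5040 seatings.
Seatings with Lena beside Cleo: treat them as a block with 2 internal orders, giving 2 × (6)! = 1440.
Subtracting, 5040 − 1440 = 3600.

3600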